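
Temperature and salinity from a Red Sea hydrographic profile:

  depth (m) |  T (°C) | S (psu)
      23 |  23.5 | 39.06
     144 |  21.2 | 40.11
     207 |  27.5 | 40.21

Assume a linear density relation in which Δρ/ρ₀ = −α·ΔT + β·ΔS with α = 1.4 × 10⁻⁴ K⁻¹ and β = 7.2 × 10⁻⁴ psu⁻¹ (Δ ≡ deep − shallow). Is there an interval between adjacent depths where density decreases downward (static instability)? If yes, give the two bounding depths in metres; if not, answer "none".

Evaluate Δρ/ρ₀ = −αΔT + βΔS across each adjacent pair:
  23–144 m: −αΔT+βΔS = −(1.4 × 10⁻⁴)(-2.3)+(7.2 × 10⁻⁴)(+1.05) = 1.1 × 10⁻³ → stable
  144–207 m: −αΔT+βΔS = −(1.4 × 10⁻⁴)(+6.3)+(7.2 × 10⁻⁴)(+0.10) = -8.1 × 10⁻⁴ → UNSTABLE
The 144–207 m interval has Δρ < 0: lighter water underlies denser water.

144–207 m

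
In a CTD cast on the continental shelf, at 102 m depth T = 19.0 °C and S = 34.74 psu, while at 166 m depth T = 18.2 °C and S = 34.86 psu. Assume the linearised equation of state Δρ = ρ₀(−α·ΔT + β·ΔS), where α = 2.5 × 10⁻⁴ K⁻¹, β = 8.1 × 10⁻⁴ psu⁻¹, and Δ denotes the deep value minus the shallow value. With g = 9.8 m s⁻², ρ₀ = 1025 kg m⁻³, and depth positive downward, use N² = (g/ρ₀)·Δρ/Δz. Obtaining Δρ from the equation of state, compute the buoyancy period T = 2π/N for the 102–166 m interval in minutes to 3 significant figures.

15.5 min

ΔT = -0.8 K, ΔS = +0.12 psu (deep − shallow).
Δρ/ρ₀ = −αΔT + βΔS = 2.00 × 10⁻⁴ + 9.72 × 10⁻⁵ = 2.972 × 10⁻⁴, so Δρ ≈ 0.3046 kg m⁻³.
N² = (g/ρ₀)·Δρ/Δz = g·(Δρ/ρ₀)/Δz = 9.8 × 2.972 × 10⁻⁴ / 64 = 4.5509 × 10⁻⁵ s⁻².
N = √(4.5509 × 10⁻⁵) = 6.7460 × 10⁻³ rad s⁻¹ → T = 2π/N = 931.39 s = 15.523 min ≈ 15.5 min.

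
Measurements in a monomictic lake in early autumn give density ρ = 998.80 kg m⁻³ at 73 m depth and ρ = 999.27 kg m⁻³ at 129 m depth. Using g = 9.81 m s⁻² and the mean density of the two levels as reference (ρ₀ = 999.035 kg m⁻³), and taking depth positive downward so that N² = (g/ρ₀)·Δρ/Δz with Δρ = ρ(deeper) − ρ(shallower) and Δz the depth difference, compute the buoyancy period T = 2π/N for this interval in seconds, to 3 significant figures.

692 s

Δρ = 999.27 − 998.80 = 0.47 kg m⁻³ over Δz = 129 − 73 = 56 m.
N² = (9.81/999.035) × (0.47/56) = 8.2413 × 10⁻⁵ s⁻².
N = √(8.2413 × 10⁻⁵) = 9.0782 × 10⁻³ rad s⁻¹, so T = 2π/N = 692.12 s ≈ 692 s.
N² > 0, so the interval is statically stable.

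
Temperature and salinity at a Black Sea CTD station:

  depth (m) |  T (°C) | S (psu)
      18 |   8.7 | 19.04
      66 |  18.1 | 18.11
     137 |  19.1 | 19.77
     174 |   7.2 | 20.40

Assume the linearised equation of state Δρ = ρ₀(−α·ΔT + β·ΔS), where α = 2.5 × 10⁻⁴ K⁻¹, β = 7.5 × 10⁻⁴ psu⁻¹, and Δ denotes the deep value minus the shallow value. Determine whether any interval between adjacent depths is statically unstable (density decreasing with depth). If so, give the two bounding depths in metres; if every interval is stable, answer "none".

18–66 m

Evaluate Δρ/ρ₀ = −αΔT + βΔS across each adjacent pair:
  18–66 m: −αΔT+βΔS = −(2.5 × 10⁻⁴)(+9.4)+(7.5 × 10⁻⁴)(-0.93) = -3.0 × 10⁻³ → UNSTABLE
  66–137 m: −αΔT+βΔS = −(2.5 × 10⁻⁴)(+1.0)+(7.5 × 10⁻⁴)(+1.66) = 1.0 × 10⁻³ → stable
  137–174 m: −αΔT+βΔS = −(2.5 × 10⁻⁴)(-11.9)+(7.5 × 10⁻⁴)(+0.63) = 3.4 × 10⁻³ → stable
The 18–66 m interval has Δρ < 0: lighter water underlies denser water.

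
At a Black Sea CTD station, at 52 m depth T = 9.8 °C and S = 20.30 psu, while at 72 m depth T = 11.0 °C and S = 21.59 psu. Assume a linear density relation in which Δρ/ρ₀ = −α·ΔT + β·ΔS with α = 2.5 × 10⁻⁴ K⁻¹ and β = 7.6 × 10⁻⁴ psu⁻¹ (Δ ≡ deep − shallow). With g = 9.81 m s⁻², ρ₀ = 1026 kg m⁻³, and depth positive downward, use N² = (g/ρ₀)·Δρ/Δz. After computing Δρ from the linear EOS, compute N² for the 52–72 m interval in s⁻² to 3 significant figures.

3.34 × 10⁻⁴ s⁻²

ΔT = +1.2 K, ΔS = +1.29 psu (deep − shallow).
Δρ/ρ₀ = −αΔT + βΔS = -3.00 × 10⁻⁴ + 9.804 × 10⁻⁴ = 6.804 × 10⁻⁴, so Δρ ≈ 0.6981 kg m⁻³.
N² = (g/ρ₀)·Δρ/Δz = g·(Δρ/ρ₀)/Δz = 9.81 × 6.804 × 10⁻⁴ / 20 = 3.3374 × 10⁻⁴ s⁻² ≈ 3.34 × 10⁻⁴ s⁻².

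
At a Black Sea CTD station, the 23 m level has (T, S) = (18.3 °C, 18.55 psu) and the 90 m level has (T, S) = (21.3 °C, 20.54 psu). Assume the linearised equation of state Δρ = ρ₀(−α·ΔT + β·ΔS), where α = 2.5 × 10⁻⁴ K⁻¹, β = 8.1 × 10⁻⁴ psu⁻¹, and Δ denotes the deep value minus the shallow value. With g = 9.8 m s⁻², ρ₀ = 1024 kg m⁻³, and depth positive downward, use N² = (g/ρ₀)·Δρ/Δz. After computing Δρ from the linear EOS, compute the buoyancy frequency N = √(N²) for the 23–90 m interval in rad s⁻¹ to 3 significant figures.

0.0112 rad s⁻¹

ΔT = +3.0 K, ΔS = +1.99 psu (deep − shallow).
Δρ/ρ₀ = −αΔT + βΔS = -7.50 × 10⁻⁴ + 1.6119 × 10⁻³ = 8.619 × 10⁻⁴, so Δρ ≈ 0.8826 kg m⁻³.
N² = (g/ρ₀)·Δρ/Δz = g·(Δρ/ρ₀)/Δz = 9.8 × 8.619 × 10⁻⁴ / 67 = 1.2607 × 10⁻⁴ s⁻².
N = √(1.2607 × 10⁻⁴) = 0.011228 rad s⁻¹ ≈ 0.0112 rad s⁻¹.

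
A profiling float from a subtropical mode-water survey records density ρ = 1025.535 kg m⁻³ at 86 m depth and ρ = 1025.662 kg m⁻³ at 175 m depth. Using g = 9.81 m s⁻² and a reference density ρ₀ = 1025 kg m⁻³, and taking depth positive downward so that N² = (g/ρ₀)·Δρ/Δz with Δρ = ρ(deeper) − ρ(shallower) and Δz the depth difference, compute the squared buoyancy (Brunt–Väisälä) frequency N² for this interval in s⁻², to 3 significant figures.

Δρ = 1025.662 − 1025.535 = 0.127 kg m⁻³ over Δz = 175 − 86 = 89 m.
N² = (9.81/1025) × (0.127/89) = 1.3657 × 10⁻⁵ s⁻² ≈ 1.37 × 10⁻⁵ s⁻².

1.37 × 10⁻⁵ s⁻²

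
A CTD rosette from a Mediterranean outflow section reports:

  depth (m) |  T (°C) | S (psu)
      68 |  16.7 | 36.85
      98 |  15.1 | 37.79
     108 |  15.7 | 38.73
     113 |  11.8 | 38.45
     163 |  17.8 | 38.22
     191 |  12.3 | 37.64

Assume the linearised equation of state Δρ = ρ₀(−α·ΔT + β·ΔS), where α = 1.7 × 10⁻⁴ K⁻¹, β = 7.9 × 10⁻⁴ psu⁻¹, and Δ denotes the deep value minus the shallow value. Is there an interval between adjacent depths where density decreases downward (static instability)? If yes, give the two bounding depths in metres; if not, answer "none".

Evaluate Δρ/ρ₀ = −αΔT + βΔS across each adjacent pair:
  68–98 m: −αΔT+βΔS = −(1.7 × 10⁻⁴)(-1.6)+(7.9 × 10⁻⁴)(+0.94) = 1.0 × 10⁻³ → stable
  98–108 m: −αΔT+βΔS = −(1.7 × 10⁻⁴)(+0.6)+(7.9 × 10⁻⁴)(+0.94) = 6.4 × 10⁻⁴ → stable
  108–113 m: −αΔT+βΔS = −(1.7 × 10⁻⁴)(-3.9)+(7.9 × 10⁻⁴)(-0.28) = 4.4 × 10⁻⁴ → stable
  113–163 m: −αΔT+βΔS = −(1.7 × 10⁻⁴)(+6.0)+(7.9 × 10⁻⁴)(-0.23) = -1.2 × 10⁻³ → UNSTABLE
  163–191 m: −αΔT+βΔS = −(1.7 × 10⁻⁴)(-5.5)+(7.9 × 10⁻⁴)(-0.58) = 4.8 × 10⁻⁴ → stable
The 113–163 m interval has Δρ < 0: lighter water underlies denser water.

113–163 m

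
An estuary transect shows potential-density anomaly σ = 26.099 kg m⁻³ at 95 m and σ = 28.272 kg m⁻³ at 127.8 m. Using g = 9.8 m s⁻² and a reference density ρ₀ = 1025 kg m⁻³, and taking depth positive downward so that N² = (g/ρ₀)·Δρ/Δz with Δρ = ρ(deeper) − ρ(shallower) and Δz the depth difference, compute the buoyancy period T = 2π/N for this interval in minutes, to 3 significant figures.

4.16 min

Δρ = 1028.272 − 1026.099 = 2.173 kg m⁻³ over Δz = 127.8 − 95 = 32.8 m.
N² = (9.8/1025) × (2.173/32.8) = 6.3341 × 10⁻⁴ s⁻².
N = √(6.3341 × 10⁻⁴) = 0.025168 rad s⁻¹, so T = 2π/N = 249.65 s = 4.1608 min ≈ 4.16 min.
N² > 0, so the interval is statically stable.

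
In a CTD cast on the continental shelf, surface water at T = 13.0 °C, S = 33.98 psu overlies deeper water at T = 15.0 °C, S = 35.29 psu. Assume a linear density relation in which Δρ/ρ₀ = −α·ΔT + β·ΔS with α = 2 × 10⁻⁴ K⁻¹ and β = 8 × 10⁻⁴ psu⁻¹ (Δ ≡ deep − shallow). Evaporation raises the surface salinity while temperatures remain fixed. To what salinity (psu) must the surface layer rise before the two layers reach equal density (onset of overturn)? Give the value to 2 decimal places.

34.79 psu

Neutral buoyancy requires −α(T_deep − T_surf) + β(S_deep − S_surf′) = 0.
S_surf′ = S_deep − (α/β)·ΔT = 35.29 − (2 × 10⁻⁴/8 × 10⁻⁴)·(+2.0) = 34.7900 psu.
Increase required: 34.7900 − 33.98 = 0.8100 psu.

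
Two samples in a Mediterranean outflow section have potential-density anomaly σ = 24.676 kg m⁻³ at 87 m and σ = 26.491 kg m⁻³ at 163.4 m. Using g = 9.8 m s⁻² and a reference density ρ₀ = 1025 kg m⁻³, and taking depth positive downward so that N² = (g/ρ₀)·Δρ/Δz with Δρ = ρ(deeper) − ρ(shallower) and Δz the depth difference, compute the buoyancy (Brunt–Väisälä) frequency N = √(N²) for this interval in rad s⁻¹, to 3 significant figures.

Δρ = 1026.491 − 1024.676 = 1.815 kg m⁻³ over Δz = 163.4 − 87 = 76.4 m.
N² = (9.8/1025) × (1.815/76.4) = 2.2714 × 10⁻⁴ s⁻².
N = √(2.2714 × 10⁻⁴) = 0.015071 rad s⁻¹ ≈ 0.0151 rad s⁻¹.

0.0151 rad s⁻¹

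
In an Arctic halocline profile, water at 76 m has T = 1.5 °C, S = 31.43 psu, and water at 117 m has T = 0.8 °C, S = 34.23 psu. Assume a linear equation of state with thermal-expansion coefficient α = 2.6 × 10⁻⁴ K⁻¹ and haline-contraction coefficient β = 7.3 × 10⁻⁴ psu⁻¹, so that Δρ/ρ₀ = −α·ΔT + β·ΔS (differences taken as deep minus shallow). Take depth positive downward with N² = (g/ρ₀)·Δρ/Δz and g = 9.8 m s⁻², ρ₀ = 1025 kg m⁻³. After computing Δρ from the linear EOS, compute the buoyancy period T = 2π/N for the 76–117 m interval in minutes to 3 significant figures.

ΔT = -0.7 K, ΔS = +2.80 psu (deep − shallow).
Δρ/ρ₀ = −αΔT + βΔS = 1.82 × 10⁻⁴ + 2.044 × 10⁻³ = 2.226 × 10⁻³, so Δρ ≈ 2.282 kg m⁻³.
N² = (g/ρ₀)·Δρ/Δz = g·(Δρ/ρ₀)/Δz = 9.8 × 2.226 × 10⁻³ / 41 = 5.3207 × 10⁻⁴ s⁻².
N = √(5.3207 × 10⁻⁴) = 0.023067 rad s⁻¹ → T = 2π/N = 272.39 s = 4.5398 min ≈ 4.54 min.

4.54 min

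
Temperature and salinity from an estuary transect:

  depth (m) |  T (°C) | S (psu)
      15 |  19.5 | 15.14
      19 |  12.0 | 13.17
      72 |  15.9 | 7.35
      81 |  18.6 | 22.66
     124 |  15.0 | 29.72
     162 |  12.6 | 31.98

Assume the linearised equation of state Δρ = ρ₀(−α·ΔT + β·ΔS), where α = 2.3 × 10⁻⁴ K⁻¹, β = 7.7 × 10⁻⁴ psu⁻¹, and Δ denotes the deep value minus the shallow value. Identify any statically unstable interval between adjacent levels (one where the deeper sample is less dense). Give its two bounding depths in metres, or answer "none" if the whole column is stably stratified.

Evaluate Δρ/ρ₀ = −αΔT + βΔS across each adjacent pair:
  15–19 m: −αΔT+βΔS = −(2.3 × 10⁻⁴)(-7.5)+(7.7 × 10⁻⁴)(-1.97) = 2.1 × 10⁻⁴ → stable
  19–72 m: −αΔT+βΔS = −(2.3 × 10⁻⁴)(+3.9)+(7.7 × 10⁻⁴)(-5.82) = -5.4 × 10⁻³ → UNSTABLE
  72–81 m: −αΔT+βΔS = −(2.3 × 10⁻⁴)(+2.7)+(7.7 × 10⁻⁴)(+15.31) = 0.011 → stable
  81–124 m: −αΔT+βΔS = −(2.3 × 10⁻⁴)(-3.6)+(7.7 × 10⁻⁴)(+7.06) = 6.3 × 10⁻³ → stable
  124–162 m: −αΔT+βΔS = −(2.3 × 10⁻⁴)(-2.4)+(7.7 × 10⁻⁴)(+2.26) = 2.3 × 10⁻³ → stable
The 19–72 m interval has Δρ < 0: lighter water underlies denser water.

19–72 m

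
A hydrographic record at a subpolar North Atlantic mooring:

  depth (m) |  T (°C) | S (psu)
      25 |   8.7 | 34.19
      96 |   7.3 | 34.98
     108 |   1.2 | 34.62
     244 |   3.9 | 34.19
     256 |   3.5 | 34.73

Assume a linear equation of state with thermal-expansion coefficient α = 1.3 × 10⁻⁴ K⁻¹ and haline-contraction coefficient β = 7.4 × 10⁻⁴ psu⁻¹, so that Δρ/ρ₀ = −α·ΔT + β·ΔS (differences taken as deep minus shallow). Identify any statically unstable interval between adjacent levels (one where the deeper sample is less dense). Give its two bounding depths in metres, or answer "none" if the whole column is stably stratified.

108–244 m

Evaluate Δρ/ρ₀ = −αΔT + βΔS across each adjacent pair:
  25–96 m: −αΔT+βΔS = −(1.3 × 10⁻⁴)(-1.4)+(7.4 × 10⁻⁴)(+0.79) = 7.7 × 10⁻⁴ → stable
  96–108 m: −αΔT+βΔS = −(1.3 × 10⁻⁴)(-6.1)+(7.4 × 10⁻⁴)(-0.36) = 5.3 × 10⁻⁴ → stable
  108–244 m: −αΔT+βΔS = −(1.3 × 10⁻⁴)(+2.7)+(7.4 × 10⁻⁴)(-0.43) = -6.7 × 10⁻⁴ → UNSTABLE
  244–256 m: −αΔT+βΔS = −(1.3 × 10⁻⁴)(-0.4)+(7.4 × 10⁻⁴)(+0.54) = 4.5 × 10⁻⁴ → stable
The 108–244 m interval has Δρ < 0: lighter water underlies denser water.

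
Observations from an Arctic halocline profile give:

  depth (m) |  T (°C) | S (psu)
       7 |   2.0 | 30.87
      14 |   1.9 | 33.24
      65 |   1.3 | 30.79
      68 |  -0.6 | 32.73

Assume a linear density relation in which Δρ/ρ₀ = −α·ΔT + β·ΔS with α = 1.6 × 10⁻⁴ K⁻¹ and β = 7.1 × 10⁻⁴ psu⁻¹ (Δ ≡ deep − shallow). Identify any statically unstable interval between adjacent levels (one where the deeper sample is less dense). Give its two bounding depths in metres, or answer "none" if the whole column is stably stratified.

14–65 m

Evaluate Δρ/ρ₀ = −αΔT + βΔS across each adjacent pair:
  7–14 m: −αΔT+βΔS = −(1.6 × 10⁻⁴)(-0.1)+(7.1 × 10⁻⁴)(+2.37) = 1.7 × 10⁻³ → stable
  14–65 m: −αΔT+βΔS = −(1.6 × 10⁻⁴)(-0.6)+(7.1 × 10⁻⁴)(-2.45) = -1.6 × 10⁻³ → UNSTABLE
  65–68 m: −αΔT+βΔS = −(1.6 × 10⁻⁴)(-1.9)+(7.1 × 10⁻⁴)(+1.94) = 1.7 × 10⁻³ → stable
The 14–65 m interval has Δρ < 0: lighter water underlies denser water.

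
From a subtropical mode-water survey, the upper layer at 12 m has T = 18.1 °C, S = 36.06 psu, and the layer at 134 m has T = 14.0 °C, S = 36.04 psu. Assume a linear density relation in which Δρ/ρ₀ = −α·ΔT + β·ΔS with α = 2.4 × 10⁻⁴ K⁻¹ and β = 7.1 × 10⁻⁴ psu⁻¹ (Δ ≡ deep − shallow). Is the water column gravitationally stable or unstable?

ΔT = 14.0 − 18.1 = -4.1 K and ΔS = 36.04 − 36.06 = -0.02 psu (deep − shallow).
−αΔT = 9.84 × 10⁻⁴; βΔS = -1.42 × 10⁻⁵; sum Δρ/ρ₀ = 9.698 × 10⁻⁴.
Δρ/ρ₀ > 0, so Δρ > 0: deeper water is denser → statically stable.

stable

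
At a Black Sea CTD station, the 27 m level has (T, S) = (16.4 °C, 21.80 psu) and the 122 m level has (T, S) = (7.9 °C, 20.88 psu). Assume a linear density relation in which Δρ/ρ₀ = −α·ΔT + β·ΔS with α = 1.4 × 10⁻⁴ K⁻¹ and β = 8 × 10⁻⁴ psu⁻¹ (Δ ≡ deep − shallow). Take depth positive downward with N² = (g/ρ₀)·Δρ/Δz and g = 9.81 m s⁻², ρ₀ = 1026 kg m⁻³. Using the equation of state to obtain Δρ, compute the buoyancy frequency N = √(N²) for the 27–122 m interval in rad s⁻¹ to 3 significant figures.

6.85 × 10⁻³ rad s⁻¹

ΔT = -8.5 K, ΔS = -0.92 psu (deep − shallow).
Δρ/ρ₀ = −αΔT + βΔS = 1.19 × 10⁻³ − 7.36 × 10⁻⁴ = 4.54 × 10⁻⁴, so Δρ ≈ 0.4658 kg m⁻³.
N² = (g/ρ₀)·Δρ/Δz = g·(Δρ/ρ₀)/Δz = 9.81 × 4.54 × 10⁻⁴ / 95 = 4.6881 × 10⁻⁵ s⁻².
N = √(4.6881 × 10⁻⁵) = 6.8470 × 10⁻³ rad s⁻¹ ≈ 6.85 × 10⁻³ rad s⁻¹.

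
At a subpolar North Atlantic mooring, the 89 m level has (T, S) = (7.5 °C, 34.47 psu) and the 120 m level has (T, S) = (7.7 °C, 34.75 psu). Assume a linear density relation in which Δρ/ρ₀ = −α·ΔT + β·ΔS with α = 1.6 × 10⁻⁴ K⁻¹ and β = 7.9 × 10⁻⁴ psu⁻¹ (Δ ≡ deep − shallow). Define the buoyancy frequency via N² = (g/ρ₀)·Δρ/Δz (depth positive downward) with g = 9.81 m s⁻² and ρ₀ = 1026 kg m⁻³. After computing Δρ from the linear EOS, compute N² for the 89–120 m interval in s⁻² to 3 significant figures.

ΔT = +0.2 K, ΔS = +0.28 psu (deep − shallow).
Δρ/ρ₀ = −αΔT + βΔS = -3.20 × 10⁻⁵ + 2.212 × 10⁻⁴ = 1.892 × 10⁻⁴, so Δρ ≈ 0.1941 kg m⁻³.
N² = (g/ρ₀)·Δρ/Δz = g·(Δρ/ρ₀)/Δz = 9.81 × 1.892 × 10⁻⁴ / 31 = 5.9873 × 10⁻⁵ s⁻² ≈ 5.99 × 10⁻⁵ s⁻².

5.99 × 10⁻⁵ s⁻²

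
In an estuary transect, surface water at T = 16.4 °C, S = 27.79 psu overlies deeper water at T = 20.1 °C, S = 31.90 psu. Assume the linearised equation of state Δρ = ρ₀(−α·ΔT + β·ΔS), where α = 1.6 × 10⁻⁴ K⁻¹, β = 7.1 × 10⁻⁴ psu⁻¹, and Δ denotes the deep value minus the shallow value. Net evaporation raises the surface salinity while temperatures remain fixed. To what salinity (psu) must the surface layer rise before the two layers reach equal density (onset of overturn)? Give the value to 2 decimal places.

31.07 psu

Neutral buoyancy requires −α(T_deep − T_surf) + β(S_deep − S_surf′) = 0.
S_surf′ = S_deep − (α/β)·ΔT = 31.90 − (1.6 × 10⁻⁴/7.1 × 10⁻⁴)·(+3.7) = 31.0662 psu.
Increase required: 31.0662 − 27.79 = 3.2762 psu.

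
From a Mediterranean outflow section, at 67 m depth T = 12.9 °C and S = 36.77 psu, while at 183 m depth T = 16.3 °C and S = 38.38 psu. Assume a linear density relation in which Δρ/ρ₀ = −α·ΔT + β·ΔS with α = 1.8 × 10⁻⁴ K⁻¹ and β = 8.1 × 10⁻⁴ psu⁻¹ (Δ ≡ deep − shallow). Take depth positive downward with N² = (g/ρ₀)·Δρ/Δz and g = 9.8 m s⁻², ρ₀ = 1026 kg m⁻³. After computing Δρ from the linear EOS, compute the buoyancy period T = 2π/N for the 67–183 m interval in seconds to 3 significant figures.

ΔT = +3.4 K, ΔS = +1.61 psu (deep − shallow).
Δρ/ρ₀ = −αΔT + βΔS = -6.12 × 10⁻⁴ + 1.3041 × 10⁻³ = 6.921 × 10⁻⁴, so Δρ ≈ 0.7101 kg m⁻³.
N² = (g/ρ₀)·Δρ/Δz = g·(Δρ/ρ₀)/Δz = 9.8 × 6.921 × 10⁻⁴ / 116 = 5.8471 × 10⁻⁵ s⁻².
N = √(5.8471 × 10⁻⁵) = 7.6466 × 10⁻³ rad s⁻¹ → T = 2π/N = 821.70 s ≈ 822 s.

822 s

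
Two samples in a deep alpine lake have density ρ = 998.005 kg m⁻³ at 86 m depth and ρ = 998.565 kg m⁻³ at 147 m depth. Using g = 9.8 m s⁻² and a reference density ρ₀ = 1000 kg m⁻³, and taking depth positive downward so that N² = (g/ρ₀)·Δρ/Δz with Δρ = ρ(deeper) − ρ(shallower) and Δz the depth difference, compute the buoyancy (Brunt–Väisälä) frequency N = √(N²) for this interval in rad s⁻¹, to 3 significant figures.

Δρ = 998.565 − 998.005 = 0.560 kg m⁻³ over Δz = 147 − 86 = 61 m.
N² = (9.8/1000) × (0.560/61) = 8.9967 × 10⁻⁵ s⁻².
N = √(8.9967 × 10⁻⁵) = 9.4851 × 10⁻³ rad s⁻¹ ≈ 9.49 × 10⁻³ rad s⁻¹.

9.49 × 10⁻³ rad s⁻¹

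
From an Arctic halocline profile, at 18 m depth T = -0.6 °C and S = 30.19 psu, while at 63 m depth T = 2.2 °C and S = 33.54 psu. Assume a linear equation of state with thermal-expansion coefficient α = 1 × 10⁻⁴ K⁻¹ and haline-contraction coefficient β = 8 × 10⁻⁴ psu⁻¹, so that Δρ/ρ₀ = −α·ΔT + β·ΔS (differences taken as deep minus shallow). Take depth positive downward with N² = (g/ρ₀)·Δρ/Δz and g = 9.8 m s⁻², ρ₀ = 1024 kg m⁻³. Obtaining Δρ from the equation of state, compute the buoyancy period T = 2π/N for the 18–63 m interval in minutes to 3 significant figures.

ΔT = +2.8 K, ΔS = +3.35 psu (deep − shallow).
Δρ/ρ₀ = −αΔT + βΔS = -2.80 × 10⁻⁴ + 2.68 × 10⁻³ = 2.40 × 10⁻³, so Δρ ≈ 2.458 kg m⁻³.
N² = (g/ρ₀)·Δρ/Δz = g·(Δρ/ρ₀)/Δz = 9.8 × 2.40 × 10⁻³ / 45 = 5.2267 × 10⁻⁴ s⁻².
N = √(5.2267 × 10⁻⁴) = 0.022862 rad s⁻¹ → T = 2π/N = 274.83 s = 4.5805 min ≈ 4.58 min.

4.58 min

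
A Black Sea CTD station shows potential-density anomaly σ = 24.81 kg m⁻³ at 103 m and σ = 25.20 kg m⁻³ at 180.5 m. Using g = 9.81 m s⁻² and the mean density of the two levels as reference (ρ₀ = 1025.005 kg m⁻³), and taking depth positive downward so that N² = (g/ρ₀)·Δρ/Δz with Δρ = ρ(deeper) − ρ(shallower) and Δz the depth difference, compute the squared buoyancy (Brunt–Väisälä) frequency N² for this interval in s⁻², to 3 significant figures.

Δρ = 1025.20 − 1024.81 = 0.39 kg m⁻³ over Δz = 180.5 − 103 = 77.5 m.
N² = (9.81/1025.005) × (0.39/77.5) = 4.8162 × 10⁻⁵ s⁻² ≈ 4.82 × 10⁻⁵ s⁻².

4.82 × 10⁻⁵ s⁻²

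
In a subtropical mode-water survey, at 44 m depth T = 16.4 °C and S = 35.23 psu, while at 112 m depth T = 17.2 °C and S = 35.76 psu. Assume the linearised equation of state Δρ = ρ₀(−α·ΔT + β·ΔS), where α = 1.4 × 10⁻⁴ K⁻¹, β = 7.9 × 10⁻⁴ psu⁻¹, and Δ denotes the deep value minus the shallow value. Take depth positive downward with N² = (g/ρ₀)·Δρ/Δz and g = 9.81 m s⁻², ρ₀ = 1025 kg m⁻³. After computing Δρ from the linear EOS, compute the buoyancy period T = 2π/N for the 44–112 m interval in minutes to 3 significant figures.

ΔT = +0.8 K, ΔS = +0.53 psu (deep − shallow).
Δρ/ρ₀ = −αΔT + βΔS = -1.12 × 10⁻⁴ + 4.187 × 10⁻⁴ = 3.067 × 10⁻⁴, so Δρ ≈ 0.3144 kg m⁻³.
N² = (g/ρ₀)·Δρ/Δz = g·(Δρ/ρ₀)/Δz = 9.81 × 3.067 × 10⁻⁴ / 68 = 4.4246 × 10⁻⁵ s⁻².
N = √(4.4246 × 10⁻⁵) = 6.6518 × 10⁻³ rad s⁻¹ → T = 2π/N = 944.58 s = 15.743 min ≈ 15.7 min.

15.7 min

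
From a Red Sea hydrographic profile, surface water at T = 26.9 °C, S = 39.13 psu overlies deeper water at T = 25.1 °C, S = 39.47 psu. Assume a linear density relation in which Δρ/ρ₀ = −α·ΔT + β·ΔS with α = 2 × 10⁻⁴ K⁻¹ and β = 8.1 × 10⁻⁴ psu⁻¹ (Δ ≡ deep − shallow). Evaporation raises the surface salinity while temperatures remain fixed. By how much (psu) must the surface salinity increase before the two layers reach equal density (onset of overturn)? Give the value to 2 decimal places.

0.78 psu

Neutral buoyancy requires −α(T_deep − T_surf) + β(S_deep − S_surf′) = 0.
S_surf′ = S_deep − (α/β)·ΔT = 39.47 − (2 × 10⁻⁴/8.1 × 10⁻⁴)·(-1.8) = 39.9144 psu.
Increase required: 39.9144 − 39.13 = 0.7844 psu.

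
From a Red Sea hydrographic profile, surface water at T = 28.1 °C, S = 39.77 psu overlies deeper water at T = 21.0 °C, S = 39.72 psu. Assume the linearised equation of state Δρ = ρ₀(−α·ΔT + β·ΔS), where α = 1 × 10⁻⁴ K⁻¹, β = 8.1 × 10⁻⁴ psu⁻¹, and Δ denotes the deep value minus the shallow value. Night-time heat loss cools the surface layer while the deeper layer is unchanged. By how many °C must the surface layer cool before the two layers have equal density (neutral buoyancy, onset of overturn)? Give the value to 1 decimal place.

Neutral buoyancy requires Δρ = 0, i.e. −α(T_deep − T_surf′) + β(S_deep − S_surf) = 0.
T_surf′ = T_deep − (β/α)·ΔS = 21.0 − (8.1 × 10⁻⁴/1 × 10⁻⁴)·(-0.05) = 21.405 °C.
Cooling required: 28.1 − (21.405) = 6.695 °C.

6.7 °C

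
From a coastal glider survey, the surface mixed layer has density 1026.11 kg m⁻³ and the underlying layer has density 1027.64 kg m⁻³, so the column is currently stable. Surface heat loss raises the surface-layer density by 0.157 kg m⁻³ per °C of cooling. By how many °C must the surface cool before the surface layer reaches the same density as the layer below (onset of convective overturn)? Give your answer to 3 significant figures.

9.75 °C

Density deficit of the surface layer: 1027.64 − 1026.11 = 1.53 kg m⁻³.
Required change = 1.53 / 0.157 = 9.75 °C.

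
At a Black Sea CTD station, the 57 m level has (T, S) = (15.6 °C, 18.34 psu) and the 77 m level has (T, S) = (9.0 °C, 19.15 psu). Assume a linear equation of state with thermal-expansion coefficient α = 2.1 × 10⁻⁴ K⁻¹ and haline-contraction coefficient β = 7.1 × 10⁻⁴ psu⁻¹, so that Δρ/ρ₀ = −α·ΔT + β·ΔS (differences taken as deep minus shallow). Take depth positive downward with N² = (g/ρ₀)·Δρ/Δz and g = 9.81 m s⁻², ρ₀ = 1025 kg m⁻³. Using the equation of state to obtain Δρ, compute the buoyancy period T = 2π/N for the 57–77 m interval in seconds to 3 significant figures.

203 s

ΔT = -6.6 K, ΔS = +0.81 psu (deep − shallow).
Δρ/ρ₀ = −αΔT + βΔS = 1.386 × 10⁻³ + 5.751 × 10⁻⁴ = 1.9611 × 10⁻³, so Δρ ≈ 2.010 kg m⁻³.
N² = (g/ρ₀)·Δρ/Δz = g·(Δρ/ρ₀)/Δz = 9.81 × 1.9611 × 10⁻³ / 20 = 9.6192 × 10⁻⁴ s⁻².
N = √(9.6192 × 10⁻⁴) = 0.031015 rad s⁻¹ → T = 2π/N = 202.59 s ≈ 203 s.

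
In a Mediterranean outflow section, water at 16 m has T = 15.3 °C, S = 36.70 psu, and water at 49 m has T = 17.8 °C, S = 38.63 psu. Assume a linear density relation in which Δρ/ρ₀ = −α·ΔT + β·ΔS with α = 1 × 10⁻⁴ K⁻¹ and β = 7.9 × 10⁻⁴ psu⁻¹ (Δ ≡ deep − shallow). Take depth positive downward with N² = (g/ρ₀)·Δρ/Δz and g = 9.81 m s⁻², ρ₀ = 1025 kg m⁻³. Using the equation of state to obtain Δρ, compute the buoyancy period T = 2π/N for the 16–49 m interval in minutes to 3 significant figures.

5.38 min

ΔT = +2.5 K, ΔS = +1.93 psu (deep − shallow).
Δρ/ρ₀ = −αΔT + βΔS = -2.50 × 10⁻⁴ + 1.5247 × 10⁻³ = 1.2747 × 10⁻³, so Δρ ≈ 1.307 kg m⁻³.
N² = (g/ρ₀)·Δρ/Δz = g·(Δρ/ρ₀)/Δz = 9.81 × 1.2747 × 10⁻³ / 33 = 3.7893 × 10⁻⁴ s⁻².
N = √(3.7893 × 10⁻⁴) = 0.019466 rad s⁻¹ → T = 2π/N = 322.78 s = 5.3797 min ≈ 5.38 min.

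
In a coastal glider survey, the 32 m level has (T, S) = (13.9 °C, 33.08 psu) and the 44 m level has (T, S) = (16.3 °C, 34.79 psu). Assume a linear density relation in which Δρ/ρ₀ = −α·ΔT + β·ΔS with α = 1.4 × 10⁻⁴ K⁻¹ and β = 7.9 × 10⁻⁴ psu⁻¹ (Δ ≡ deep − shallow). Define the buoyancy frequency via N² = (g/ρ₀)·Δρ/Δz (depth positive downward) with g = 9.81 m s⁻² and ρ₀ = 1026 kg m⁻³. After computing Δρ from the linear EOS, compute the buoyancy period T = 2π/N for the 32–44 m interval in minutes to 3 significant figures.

ΔT = +2.4 K, ΔS = +1.71 psu (deep − shallow).
Δρ/ρ₀ = −αΔT + βΔS = -3.36 × 10⁻⁴ + 1.3509 × 10⁻³ = 1.0149 × 10⁻³, so Δρ ≈ 1.041 kg m⁻³.
N² = (g/ρ₀)·Δρ/Δz = g·(Δρ/ρ₀)/Δz = 9.81 × 1.0149 × 10⁻³ / 12 = 8.2968 × 10⁻⁴ s⁻².
N = √(8.2968 × 10⁻⁴) = 0.028804 rad s⁻¹ → T = 2π/N = 218.14 s = 3.6357 min ≈ 3.64 min.

3.64 min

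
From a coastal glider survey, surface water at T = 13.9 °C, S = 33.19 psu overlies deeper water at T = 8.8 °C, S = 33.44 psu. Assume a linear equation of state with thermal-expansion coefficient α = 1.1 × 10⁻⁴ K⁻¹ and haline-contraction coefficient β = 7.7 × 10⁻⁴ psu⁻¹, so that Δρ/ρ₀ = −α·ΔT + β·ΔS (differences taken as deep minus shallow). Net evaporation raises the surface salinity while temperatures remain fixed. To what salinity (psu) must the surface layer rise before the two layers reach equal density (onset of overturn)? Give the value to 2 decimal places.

34.17 psu

Neutral buoyancy requires −α(T_deep − T_surf) + β(S_deep − S_surf′) = 0.
S_surf′ = S_deep − (α/β)·ΔT = 33.44 − (1.1 × 10⁻⁴/7.7 × 10⁻⁴)·(-5.1) = 34.1686 psu.
Increase required: 34.1686 − 33.19 = 0.9786 psu.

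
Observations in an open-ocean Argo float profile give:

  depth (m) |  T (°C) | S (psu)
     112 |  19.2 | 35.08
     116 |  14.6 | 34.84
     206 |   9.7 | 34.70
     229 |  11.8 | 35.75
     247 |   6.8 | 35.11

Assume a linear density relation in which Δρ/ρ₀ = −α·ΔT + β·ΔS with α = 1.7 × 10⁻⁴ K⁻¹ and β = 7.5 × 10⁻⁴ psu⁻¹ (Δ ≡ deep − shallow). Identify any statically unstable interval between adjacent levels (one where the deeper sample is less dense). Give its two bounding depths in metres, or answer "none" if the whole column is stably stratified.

Evaluate Δρ/ρ₀ = −αΔT + βΔS across each adjacent pair:
  112–116 m: −αΔT+βΔS = −(1.7 × 10⁻⁴)(-4.6)+(7.5 × 10⁻⁴)(-0.24) = 6.0 × 10⁻⁴ → stable
  116–206 m: −αΔT+βΔS = −(1.7 × 10⁻⁴)(-4.9)+(7.5 × 10⁻⁴)(-0.14) = 7.3 × 10⁻⁴ → stable
  206–229 m: −αΔT+βΔS = −(1.7 × 10⁻⁴)(+2.1)+(7.5 × 10⁻⁴)(+1.05) = 4.3 × 10⁻⁴ → stable
  229–247 m: −αΔT+βΔS = −(1.7 × 10⁻⁴)(-5.0)+(7.5 × 10⁻⁴)(-0.64) = 3.7 × 10⁻⁴ → stable
Every interval has Δρ > 0: the column is stably stratified throughout.

none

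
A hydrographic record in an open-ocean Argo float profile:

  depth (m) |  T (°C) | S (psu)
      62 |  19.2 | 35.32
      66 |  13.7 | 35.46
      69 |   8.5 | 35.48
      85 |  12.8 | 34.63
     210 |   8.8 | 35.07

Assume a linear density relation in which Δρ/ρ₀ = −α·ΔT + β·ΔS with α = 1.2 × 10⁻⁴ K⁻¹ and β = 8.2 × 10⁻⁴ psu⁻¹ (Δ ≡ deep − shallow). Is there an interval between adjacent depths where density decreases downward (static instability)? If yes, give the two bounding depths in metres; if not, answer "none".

Evaluate Δρ/ρ₀ = −αΔT + βΔS across each adjacent pair:
  62–66 m: −αΔT+βΔS = −(1.2 × 10⁻⁴)(-5.5)+(8.2 × 10⁻⁴)(+0.14) = 7.7 × 10⁻⁴ → stable
  66–69 m: −αΔT+βΔS = −(1.2 × 10⁻⁴)(-5.2)+(8.2 × 10⁻⁴)(+0.02) = 6.4 × 10⁻⁴ → stable
  69–85 m: −αΔT+βΔS = −(1.2 × 10⁻⁴)(+4.3)+(8.2 × 10⁻⁴)(-0.85) = -1.2 × 10⁻³ → UNSTABLE
  85–210 m: −αΔT+βΔS = −(1.2 × 10⁻⁴)(-4.0)+(8.2 × 10⁻⁴)(+0.44) = 8.4 × 10⁻⁴ → stable
The 69–85 m interval has Δρ < 0: lighter water underlies denser water.

69–85 m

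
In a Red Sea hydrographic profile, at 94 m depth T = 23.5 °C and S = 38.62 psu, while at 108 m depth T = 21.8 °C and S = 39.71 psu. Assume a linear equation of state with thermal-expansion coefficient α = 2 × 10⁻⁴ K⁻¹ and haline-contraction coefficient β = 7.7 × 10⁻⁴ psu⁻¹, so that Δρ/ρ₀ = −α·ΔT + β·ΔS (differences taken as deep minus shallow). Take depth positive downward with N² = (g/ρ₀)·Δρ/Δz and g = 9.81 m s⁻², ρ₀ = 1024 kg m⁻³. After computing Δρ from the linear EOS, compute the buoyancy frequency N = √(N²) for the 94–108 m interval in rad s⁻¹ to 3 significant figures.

0.0287 rad s⁻¹

ΔT = -1.7 K, ΔS = +1.09 psu (deep − shallow).
Δρ/ρ₀ = −αΔT + βΔS = 3.40 × 10⁻⁴ + 8.393 × 10⁻⁴ = 1.1793 × 10⁻³, so Δρ ≈ 1.208 kg m⁻³.
N² = (g/ρ₀)·Δρ/Δz = g·(Δρ/ρ₀)/Δz = 9.81 × 1.1793 × 10⁻³ / 14 = 8.2635 × 10⁻⁴ s⁻².
N = √(8.2635 × 10⁻⁴) = 0.028746 rad s⁻¹ ≈ 0.0287 rad s⁻¹.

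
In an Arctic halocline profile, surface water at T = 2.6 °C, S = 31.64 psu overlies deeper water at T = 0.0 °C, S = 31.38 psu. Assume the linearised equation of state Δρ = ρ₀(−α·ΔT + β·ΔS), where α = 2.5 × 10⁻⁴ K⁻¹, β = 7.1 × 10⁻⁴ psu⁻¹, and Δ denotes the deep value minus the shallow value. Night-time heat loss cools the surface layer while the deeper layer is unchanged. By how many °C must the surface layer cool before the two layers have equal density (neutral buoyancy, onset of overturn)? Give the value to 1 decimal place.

1.9 °C

Neutral buoyancy requires Δρ = 0, i.e. −α(T_deep − T_surf′) + β(S_deep − S_surf) = 0.
T_surf′ = T_deep − (β/α)·ΔS = 0.0 − (7.1 × 10⁻⁴/2.5 × 10⁻⁴)·(-0.26) = 0.738 °C.
Cooling required: 2.6 − (0.738) = 1.862 °C.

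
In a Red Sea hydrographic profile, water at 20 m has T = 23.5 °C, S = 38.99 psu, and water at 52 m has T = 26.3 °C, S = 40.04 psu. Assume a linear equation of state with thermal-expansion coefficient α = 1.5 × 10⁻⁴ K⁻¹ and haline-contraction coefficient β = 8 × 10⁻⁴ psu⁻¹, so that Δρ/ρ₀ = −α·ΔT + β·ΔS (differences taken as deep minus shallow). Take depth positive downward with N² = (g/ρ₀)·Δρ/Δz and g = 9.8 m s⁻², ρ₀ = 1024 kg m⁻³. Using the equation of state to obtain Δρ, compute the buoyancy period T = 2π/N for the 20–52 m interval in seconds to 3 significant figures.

ΔT = +2.8 K, ΔS = +1.05 psu (deep − shallow).
Δρ/ρ₀ = −αΔT + βΔS = -4.20 × 10⁻⁴ + 8.40 × 10⁻⁴ = 4.20 × 10⁻⁴, so Δρ ≈ 0.4301 kg m⁻³.
N² = (g/ρ₀)·Δρ/Δz = g·(Δρ/ρ₀)/Δz = 9.8 × 4.20 × 10⁻⁴ / 32 = 1.2863 × 10⁻⁴ s⁻².
N = √(1.2863 × 10⁻⁴) = 0.011342 rad s⁻¹ → T = 2π/N = 553.98 s ≈ 554 s.

554 s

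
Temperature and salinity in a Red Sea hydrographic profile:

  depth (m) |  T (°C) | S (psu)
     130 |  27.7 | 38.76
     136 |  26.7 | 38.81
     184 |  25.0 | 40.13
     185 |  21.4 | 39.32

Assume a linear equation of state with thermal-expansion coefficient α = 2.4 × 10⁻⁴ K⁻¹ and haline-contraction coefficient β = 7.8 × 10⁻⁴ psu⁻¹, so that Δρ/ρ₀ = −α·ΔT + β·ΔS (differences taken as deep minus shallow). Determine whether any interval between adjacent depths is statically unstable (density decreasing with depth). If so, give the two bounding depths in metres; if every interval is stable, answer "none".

Evaluate Δρ/ρ₀ = −αΔT + βΔS across each adjacent pair:
  130–136 m: −αΔT+βΔS = −(2.4 × 10⁻⁴)(-1.0)+(7.8 × 10⁻⁴)(+0.05) = 2.8 × 10⁻⁴ → stable
  136–184 m: −αΔT+βΔS = −(2.4 × 10⁻⁴)(-1.7)+(7.8 × 10⁻⁴)(+1.32) = 1.4 × 10⁻³ → stable
  184–185 m: −αΔT+βΔS = −(2.4 × 10⁻⁴)(-3.6)+(7.8 × 10⁻⁴)(-0.81) = 2.3 × 10⁻⁴ → stable
Every interval has Δρ > 0: the column is stably stratified throughout.

none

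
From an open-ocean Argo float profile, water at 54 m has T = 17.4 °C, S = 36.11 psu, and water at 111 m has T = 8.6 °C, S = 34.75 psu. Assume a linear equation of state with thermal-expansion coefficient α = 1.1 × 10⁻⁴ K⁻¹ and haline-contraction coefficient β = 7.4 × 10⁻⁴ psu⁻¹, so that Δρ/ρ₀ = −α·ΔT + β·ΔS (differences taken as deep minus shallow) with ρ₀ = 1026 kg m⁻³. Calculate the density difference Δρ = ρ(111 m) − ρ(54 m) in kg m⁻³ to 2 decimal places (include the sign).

ΔT = -8.8 K, ΔS = -1.36 psu (deep − shallow).
Δρ/ρ₀ = −(1.1 × 10⁻⁴)(-8.8) + (7.4 × 10⁻⁴)(-1.36) = -3.84 × 10⁻⁵.
Δρ = 1026 × (-3.84 × 10⁻⁵) = -0.04 kg m⁻³.
Negative Δρ: lighter below, statically unstable.

-0.04 kg m⁻³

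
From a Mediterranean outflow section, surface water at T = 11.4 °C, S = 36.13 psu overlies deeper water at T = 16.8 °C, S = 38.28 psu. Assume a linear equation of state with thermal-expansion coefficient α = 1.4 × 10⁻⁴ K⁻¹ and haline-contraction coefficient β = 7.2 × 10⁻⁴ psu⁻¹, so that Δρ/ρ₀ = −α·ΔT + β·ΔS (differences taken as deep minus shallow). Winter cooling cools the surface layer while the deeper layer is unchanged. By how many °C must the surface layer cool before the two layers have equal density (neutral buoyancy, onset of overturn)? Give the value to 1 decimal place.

5.7 °C

Neutral buoyancy requires Δρ = 0, i.e. −α(T_deep − T_surf′) + β(S_deep − S_surf) = 0.
T_surf′ = T_deep − (β/α)·ΔS = 16.8 − (7.2 × 10⁻⁴/1.4 × 10⁻⁴)·(+2.15) = 5.743 °C.
Cooling required: 11.4 − (5.743) = 5.657 °C.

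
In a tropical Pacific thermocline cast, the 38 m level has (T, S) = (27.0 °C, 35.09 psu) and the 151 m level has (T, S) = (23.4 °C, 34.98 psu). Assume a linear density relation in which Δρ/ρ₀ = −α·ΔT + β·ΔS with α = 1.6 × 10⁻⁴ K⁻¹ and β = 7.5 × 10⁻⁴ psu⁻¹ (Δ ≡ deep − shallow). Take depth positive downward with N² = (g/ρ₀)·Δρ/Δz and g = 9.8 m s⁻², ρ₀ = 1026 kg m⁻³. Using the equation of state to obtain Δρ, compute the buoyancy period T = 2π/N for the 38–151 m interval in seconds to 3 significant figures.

ΔT = -3.6 K, ΔS = -0.11 psu (deep − shallow).
Δρ/ρ₀ = −αΔT + βΔS = 5.76 × 10⁻⁴ − 8.25 × 10⁻⁵ = 4.935 × 10⁻⁴, so Δρ ≈ 0.5063 kg m⁻³.
N² = (g/ρ₀)·Δρ/Δz = g·(Δρ/ρ₀)/Δz = 9.8 × 4.935 × 10⁻⁴ / 113 = 4.2799 × 10⁻⁵ s⁻².
N = √(4.2799 × 10⁻⁵) = 6.5421 × 10⁻³ rad s⁻¹ → T = 2π/N = 960.42 s ≈ 960 s.

960 s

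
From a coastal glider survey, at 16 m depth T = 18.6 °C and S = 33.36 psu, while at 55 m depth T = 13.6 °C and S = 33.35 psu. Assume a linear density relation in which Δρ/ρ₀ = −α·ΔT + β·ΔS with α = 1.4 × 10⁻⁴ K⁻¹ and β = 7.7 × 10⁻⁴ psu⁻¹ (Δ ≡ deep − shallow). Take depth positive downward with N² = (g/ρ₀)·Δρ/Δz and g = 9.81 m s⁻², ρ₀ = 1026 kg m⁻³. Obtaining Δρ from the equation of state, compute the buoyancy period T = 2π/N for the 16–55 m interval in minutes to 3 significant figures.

7.94 min

ΔT = -5.0 K, ΔS = -0.01 psu (deep − shallow).
Δρ/ρ₀ = −αΔT + βΔS = 7.00 × 10⁻⁴ − 7.70 × 10⁻⁶ = 6.923 × 10⁻⁴, so Δρ ≈ 0.7103 kg m⁻³.
N² = (g/ρ₀)·Δρ/Δz = g·(Δρ/ρ₀)/Δz = 9.81 × 6.923 × 10⁻⁴ / 39 = 1.7414 × 10⁻⁴ s⁻².
N = √(1.7414 × 10⁻⁴) = 0.013196 rad s⁻¹ → T = 2π/N = 476.14 s = 7.9357 min ≈ 7.94 min.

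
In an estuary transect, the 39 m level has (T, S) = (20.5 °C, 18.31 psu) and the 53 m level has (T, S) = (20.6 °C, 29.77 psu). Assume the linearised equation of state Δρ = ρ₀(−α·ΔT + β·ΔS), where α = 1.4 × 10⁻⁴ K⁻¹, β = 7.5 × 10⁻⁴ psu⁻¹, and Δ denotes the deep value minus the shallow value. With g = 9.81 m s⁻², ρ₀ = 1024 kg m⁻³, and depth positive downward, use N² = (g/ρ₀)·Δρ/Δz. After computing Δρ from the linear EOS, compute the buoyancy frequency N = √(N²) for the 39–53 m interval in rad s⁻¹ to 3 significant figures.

0.0775 rad s⁻¹

ΔT = +0.1 K, ΔS = +11.46 psu (deep − shallow).
Δρ/ρ₀ = −αΔT + βΔS = -1.40 × 10⁻⁵ + 8.595 × 10⁻³ = 8.581 × 10⁻³, so Δρ ≈ 8.787 kg m⁻³.
N² = (g/ρ₀)·Δρ/Δz = g·(Δρ/ρ₀)/Δz = 9.81 × 8.581 × 10⁻³ / 14 = 6.0128 × 10⁻³ s⁻².
N = √(6.0128 × 10⁻³) = 0.077542 rad s⁻¹ ≈ 0.0775 rad s⁻¹.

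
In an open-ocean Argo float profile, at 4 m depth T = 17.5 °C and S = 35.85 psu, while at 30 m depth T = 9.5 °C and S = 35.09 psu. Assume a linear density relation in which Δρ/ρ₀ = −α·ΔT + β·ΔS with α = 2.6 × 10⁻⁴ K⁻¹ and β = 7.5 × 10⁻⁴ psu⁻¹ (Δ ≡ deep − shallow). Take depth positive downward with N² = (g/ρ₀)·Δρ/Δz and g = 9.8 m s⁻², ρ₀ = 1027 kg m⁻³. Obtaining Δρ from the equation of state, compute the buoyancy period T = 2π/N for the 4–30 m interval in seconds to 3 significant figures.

ΔT = -8.0 K, ΔS = -0.76 psu (deep − shallow).
Δρ/ρ₀ = −αΔT + βΔS = 2.08 × 10⁻³ − 5.70 × 10⁻⁴ = 1.51 × 10⁻³, so Δρ ≈ 1.551 kg m⁻³.
N² = (g/ρ₀)·Δρ/Δz = g·(Δρ/ρ₀)/Δz = 9.8 × 1.51 × 10⁻³ / 26 = 5.6915 × 10⁻⁴ s⁻².
N = √(5.6915 × 10⁻⁴) = 0.023857 rad s⁻¹ → T = 2π/N = 263.37 s ≈ 263 s.

263 s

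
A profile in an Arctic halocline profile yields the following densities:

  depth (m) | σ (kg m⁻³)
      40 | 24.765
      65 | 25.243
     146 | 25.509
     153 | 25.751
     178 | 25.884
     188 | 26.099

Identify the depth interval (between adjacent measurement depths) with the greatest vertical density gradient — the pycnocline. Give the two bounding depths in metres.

Compute the density gradient over each adjacent pair:
  40–65 m: Δρ/Δz = 0.478/25 = 0.019 kg m⁻⁴
  65–146 m: Δρ/Δz = 0.266/81 = 3.3 × 10⁻³ kg m⁻⁴
  146–153 m: Δρ/Δz = 0.242/7 = 0.035 kg m⁻⁴
  153–178 m: Δρ/Δz = 0.133/25 = 5.3 × 10⁻³ kg m⁻⁴
  178–188 m: Δρ/Δz = 0.215/10 = 0.021 kg m⁻⁴
The largest gradient is in the 146–153 m interval — the pycnocline.

146–153 m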